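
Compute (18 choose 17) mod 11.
7

Using Lucas' theorem:
Write n=18 and k=17 in base 11:
n in base 11: [1, 7]
k in base 11: [1, 6]
C(18,17) mod 11 = ∏ C(n_i, k_i) mod 11
Digit binomials (mod 11): C(1,1) = 1; C(7,6) = 7
Product: 1 × 7 = 7 ≡ 7 (mod 11)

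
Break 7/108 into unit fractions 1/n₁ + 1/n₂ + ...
1/16 + 1/432

Greedy algorithm:
7/108: ceiling(108/7) = 16, use 1/16
1/432: ceiling(432/1) = 432, use 1/432
Result: 7/108 = 1/16 + 1/432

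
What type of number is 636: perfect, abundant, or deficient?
abundant

Proper divisors of 636: sum = 1 + 2 + 3 + 4 + 6 + 12 + 53 + 106 + 159 + 212 + 318 = 876
Since 876 > 636, 636 is abundant.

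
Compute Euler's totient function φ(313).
312

313 = 313
φ(n) = n × ∏(1 - 1/p) for each prime p dividing n
φ(313) = 313 × (1 - 1/313) = 312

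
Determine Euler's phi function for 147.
84

147 = 3 × 7^2
φ(n) = n × ∏(1 - 1/p) for each prime p dividing n
φ(147) = 147 × (1 - 1/3) × (1 - 1/7) = 84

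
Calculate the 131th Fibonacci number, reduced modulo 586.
39

Matrix identity: Q^n = [[F_(n+1), F_n], [F_n, F_(n-1)]] with Q = [[1,1],[1,0]].
n = 131 = 10000011₂. Square-and-multiply, entries mod 586:
Q^1 = [[1,1],[1,0]]
Q^2 = (Q^1)² = [[2,1],[1,1]]
Q^4 = (Q^2)² = [[5,3],[3,2]]
Q^8 = (Q^4)² = [[34,21],[21,13]]
Q^16 = (Q^8)² = [[425,401],[401,24]]
Q^32 = (Q^16)² = [[374,147],[147,227]]
Q^65 = (Q^32)²·Q = [[196,335],[335,447]]
Q^131 = (Q^65)²·Q = [[382,39],[39,343]]
F_131 mod 586 = Q^131[0][1] = 39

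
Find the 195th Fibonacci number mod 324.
254

Matrix identity: Q^n = [[F_(n+1), F_n], [F_n, F_(n-1)]] with Q = [[1,1],[1,0]].
n = 195 = 11000011₂. Square-and-multiply, entries mod 324:
Q^1 = [[1,1],[1,0]]
Q^3 = (Q^1)²·Q = [[3,2],[2,1]]
Q^6 = (Q^3)² = [[13,8],[8,5]]
Q^12 = (Q^6)² = [[233,144],[144,89]]
Q^24 = (Q^12)² = [[181,36],[36,145]]
Q^48 = (Q^24)² = [[37,72],[72,289]]
Q^97 = (Q^48)²·Q = [[217,73],[73,144]]
Q^195 = (Q^97)²·Q = [[39,254],[254,109]]
F_195 mod 324 = Q^195[0][1] = 254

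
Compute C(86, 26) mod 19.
5

Using Lucas' theorem:
Write n=86 and k=26 in base 19:
n in base 19: [4, 10]
k in base 19: [1, 7]
C(86,26) mod 19 = ∏ C(n_i, k_i) mod 19
Digit binomials (mod 19): C(4,1) = 4; C(10,7) = 120 ≡ 6
Product: 4 × 6 = 24 ≡ 5 (mod 19)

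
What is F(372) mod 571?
332

Matrix identity: Q^n = [[F_(n+1), F_n], [F_n, F_(n-1)]] with Q = [[1,1],[1,0]].
n = 372 = 101110100₂. Square-and-multiply, entries mod 571:
Q^1 = [[1,1],[1,0]]
Q^2 = (Q^1)² = [[2,1],[1,1]]
Q^5 = (Q^2)²·Q = [[8,5],[5,3]]
Q^11 = (Q^5)²·Q = [[144,89],[89,55]]
Q^23 = (Q^11)²·Q = [[117,107],[107,10]]
Q^46 = (Q^23)² = [[14,456],[456,129]]
Q^93 = (Q^46)²·Q = [[402,288],[288,114]]
Q^186 = (Q^93)² = [[160,148],[148,12]]
Q^372 = (Q^186)² = [[111,332],[332,350]]
F_372 mod 571 = Q^372[0][1] = 332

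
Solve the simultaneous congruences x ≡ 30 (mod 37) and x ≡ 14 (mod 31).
696

Using Chinese Remainder Theorem:
M = 37 × 31 = 1147
M1 = 31, M2 = 37
y1 = 31^(-1) mod 37 = 6
y2 = 37^(-1) mod 31 = 26
x = (30×31×6 + 14×37×26) mod 1147 = 696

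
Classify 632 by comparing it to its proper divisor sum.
deficient

Proper divisors of 632: sum = 1 + 2 + 4 + 8 + 79 + 158 + 316 = 568
Since 568 < 632, 632 is deficient.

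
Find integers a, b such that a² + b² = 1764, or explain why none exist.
0² + 42² (a=0, b=42)

Factorization: 1764 = 2^2 × 3^2 × 7^2
By Fermat: n is sum of two squares iff every prime p ≡ 3 (mod 4) appears to even power.
All primes ≡ 3 (mod 4) appear to even power.
Search a = 0, 1, 2, … for 1764 - a² a perfect square: first hit at a = 0: 1764 - 0 = 1764 = 42².
1764 = 0² + 42² = 0 + 1764 ✓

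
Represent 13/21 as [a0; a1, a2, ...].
[0; 1, 1, 1, 1, 1, 2]

Euclidean algorithm steps:
13 = 0 × 21 + 13
21 = 1 × 13 + 8
13 = 1 × 8 + 5
8 = 1 × 5 + 3
5 = 1 × 3 + 2
3 = 1 × 2 + 1
2 = 2 × 1 + 0
Continued fraction: [0; 1, 1, 1, 1, 1, 2]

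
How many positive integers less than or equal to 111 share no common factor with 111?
72

111 = 3 × 37
φ(n) = n × ∏(1 - 1/p) for each prime p dividing n
φ(111) = 111 × (1 - 1/3) × (1 - 1/37) = 72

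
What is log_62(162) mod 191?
142

Baby-step giant-step with step n = ⌈√191⌉ = 14.
Baby steps 62^j mod 191 (j:value) for j=0..13: 0:1, 1:62, 2:24, 3:151, 4:3, 5:186, 6:72, 7:71, 8:9, 9:176, 10:25, 11:22, 12:27, 13:146.
Giant-step multiplier: 62^(-14) ≡ 62^(190-14) = 62^176 ≡ 163 (mod 191).
Giant steps γ_i = 162·163^i mod 191: γ_0=162, γ_1=48, γ_2=184, γ_3=5, γ_4=51, γ_5=100, γ_6=65, γ_7=90, γ_8=154, γ_9=81, γ_10=24 (in table at j=2).
x = i·n + j = 10·14 + 2 = 142.
Check: 62^142 ≡ 162 (mod 191).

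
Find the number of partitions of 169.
250438925115

p(n) counts ways to write n as a sum of positive integers (order ignored).
Euler's pentagonal recurrence: p(k) = p(k-1) + p(k-2) - p(k-5) - p(k-7) + p(k-12) + p(k-15) - ... (offsets j(3j∓1)/2, signs ++--, p(0)=1, p(<0)=0).
DP table for k = 0..168: p(0)=1, p(1)=1, p(2)=2, p(3)=3, p(4)=5, p(5)=7, p(6)=11, p(7)=15, p(8)=22, p(9)=30, p(10)=42, p(11)=56, p(12)=77, p(13)=101, p(14)=135, p(15)=176, p(16)=231, p(17)=297, p(18)=385, p(19)=490, p(20)=627, p(21)=792, p(22)=1002, p(23)=1255, p(24)=1575, p(25)=1958, p(26)=2436, p(27)=3010, p(28)=3718, p(29)=4565, p(30)=5604, p(31)=6842, p(32)=8349, p(33)=10143, p(34)=12310, p(35)=14883, p(36)=17977, p(37)=21637, p(38)=26015, p(39)=31185, p(40)=37338, p(41)=44583, p(42)=53174, p(43)=63261, p(44)=75175, p(45)=89134, p(46)=105558, p(47)=124754, p(48)=147273, p(49)=173525, p(50)=204226, p(51)=239943, p(52)=281589, p(53)=329931, p(54)=386155, p(55)=451276, p(56)=526823, p(57)=614154, p(58)=715220, p(59)=831820, p(60)=966467, p(61)=1121505, p(62)=1300156, p(63)=1505499, p(64)=1741630, p(65)=2012558, p(66)=2323520, p(67)=2679689, p(68)=3087735, p(69)=3554345, p(70)=4087968, p(71)=4697205, p(72)=5392783, p(73)=6185689, p(74)=7089500, p(75)=8118264, p(76)=9289091, p(77)=10619863, p(78)=12132164, p(79)=13848650, p(80)=15796476, p(81)=18004327, p(82)=20506255, p(83)=23338469, p(84)=26543660, p(85)=30167357, p(86)=34262962, p(87)=38887673, p(88)=44108109, p(89)=49995925, p(90)=56634173, p(91)=64112359, p(92)=72533807, p(93)=82010177, p(94)=92669720, p(95)=104651419, p(96)=118114304, p(97)=133230930, p(98)=150198136, p(99)=169229875, p(100)=190569292, p(101)=214481126, p(102)=241265379, p(103)=271248950, p(104)=304801365, p(105)=342325709, p(106)=384276336, p(107)=431149389, p(108)=483502844, p(109)=541946240, p(110)=607163746, p(111)=679903203, p(112)=761002156, p(113)=851376628, p(114)=952050665, p(115)=1064144451, p(116)=1188908248, p(117)=1327710076, p(118)=1482074143, p(119)=1653668665, p(120)=1844349560, p(121)=2056148051, p(122)=2291320912, p(123)=2552338241, p(124)=2841940500, p(125)=3163127352, p(126)=3519222692, p(127)=3913864295, p(128)=4351078600, p(129)=4835271870, p(130)=5371315400, p(131)=5964539504, p(132)=6620830889, p(133)=7346629512, p(134)=8149040695, p(135)=9035836076, p(136)=10015581680, p(137)=11097645016, p(138)=12292341831, p(139)=13610949895, p(140)=15065878135, p(141)=16670689208, p(142)=18440293320, p(143)=20390982757, p(144)=22540654445, p(145)=24908858009, p(146)=27517052599, p(147)=30388671978, p(148)=33549419497, p(149)=37027355200, p(150)=40853235313, p(151)=45060624582, p(152)=49686288421, p(153)=54770336324, p(154)=60356673280, p(155)=66493182097, p(156)=73232243759, p(157)=80630964769, p(158)=88751778802, p(159)=97662728555, p(160)=107438159466, p(161)=118159068427, p(162)=129913904637, p(163)=142798995930, p(164)=156919475295, p(165)=172389800255, p(166)=189334822579, p(167)=207890420102, p(168)=228204732751.
Final step: p(169) = p(168) + p(167) - p(164) - p(162) + p(157) + p(154) - p(147) - p(143) + p(134) + p(129) - p(118) - p(112) + p(99) + p(92) - p(77) - p(69) + p(52) + p(43) - p(24) - p(14)
= 228204732751 + 207890420102 - 156919475295 - 129913904637 + 80630964769 + 60356673280 - 30388671978 - 20390982757 + 8149040695 + 4835271870 - 1482074143 - 761002156 + 169229875 + 72533807 - 10619863 - 3554345 + 281589 + 63261 - 1575 - 135
= 250438925115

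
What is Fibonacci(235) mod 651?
5

Matrix identity: Q^n = [[F_(n+1), F_n], [F_n, F_(n-1)]] with Q = [[1,1],[1,0]].
n = 235 = 11101011₂. Square-and-multiply, entries mod 651:
Q^1 = [[1,1],[1,0]]
Q^3 = (Q^1)²·Q = [[3,2],[2,1]]
Q^7 = (Q^3)²·Q = [[21,13],[13,8]]
Q^14 = (Q^7)² = [[610,377],[377,233]]
Q^29 = (Q^14)²·Q = [[62,590],[590,123]]
Q^58 = (Q^29)² = [[404,433],[433,622]]
Q^117 = (Q^58)²·Q = [[92,467],[467,276]]
Q^235 = (Q^117)²·Q = [[648,5],[5,643]]
F_235 mod 651 = Q^235[0][1] = 5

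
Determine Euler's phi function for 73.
72

73 = 73
φ(n) = n × ∏(1 - 1/p) for each prime p dividing n
φ(73) = 73 × (1 - 1/73) = 72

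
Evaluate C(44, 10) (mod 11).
0

Using Lucas' theorem:
Write n=44 and k=10 in base 11:
n in base 11: [4, 0]
k in base 11: [0, 10]
C(44,10) mod 11 = ∏ C(n_i, k_i) mod 11
Digit binomials (mod 11): C(4,0) = 1; C(0,10) = 0 (k_i > n_i)
Product: 1 × 0 = 0 ≡ 0 (mod 11)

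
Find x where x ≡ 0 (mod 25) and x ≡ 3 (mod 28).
675

Using Chinese Remainder Theorem:
M = 25 × 28 = 700
M1 = 28, M2 = 25
y1 = 28^(-1) mod 25 = 17
y2 = 25^(-1) mod 28 = 9
x = (0×28×17 + 3×25×9) mod 700 = 675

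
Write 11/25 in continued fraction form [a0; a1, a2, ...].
[0; 2, 3, 1, 2]

Euclidean algorithm steps:
11 = 0 × 25 + 11
25 = 2 × 11 + 3
11 = 3 × 3 + 2
3 = 1 × 2 + 1
2 = 2 × 1 + 0
Continued fraction: [0; 2, 3, 1, 2]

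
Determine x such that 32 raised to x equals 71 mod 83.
23

Baby-step giant-step with step n = ⌈√83⌉ = 10.
Baby steps 32^j mod 83 (j:value) for j=0..9: 0:1, 1:32, 2:28, 3:66, 4:37, 5:22, 6:40, 7:35, 8:41, 9:67.
Giant-step multiplier: 32^(-10) ≡ 32^(82-10) = 32^72 ≡ 77 (mod 83).
Giant steps γ_i = 71·77^i mod 83: γ_0=71, γ_1=72, γ_2=66 (in table at j=3).
x = i·n + j = 2·10 + 3 = 23.
Check: 32^23 ≡ 71 (mod 83).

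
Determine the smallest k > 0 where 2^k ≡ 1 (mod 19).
18

19 is prime, so ord(2) divides φ(19) = 18.
Divisors of 18: 1, 2, 3, 6, 9, 18.
Repeated squaring: 2^1 ≡ 2, 2^2 ≡ 4, 2^4 ≡ 16, 2^8 ≡ 9, 2^16 ≡ 5 (mod 19).
Test 2^d mod 19 for each divisor d in increasing order:
2^1 ≡ 2
2^2 ≡ 4
2^3 = 2^2·2^1 ≡ 8
2^6 = 2^4·2^2 ≡ 7
2^9 = 2^8·2^1 ≡ 18
2^18 = 2^16·2^2 ≡ 1  ← first divisor giving 1
The order is 18.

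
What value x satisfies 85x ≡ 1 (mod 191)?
9

gcd(85, 191) = 1, so the inverse exists.
Extended Euclidean algorithm on (191, 85):
191 = 2 × 85 + 21  ⟹  21 = (1)·191 + (-2)·85
85 = 4 × 21 + 1  ⟹  1 = (-4)·191 + (9)·85
So (9)·85 ≡ 1 (mod 191), i.e. 85^(-1) ≡ 9 (mod 191).
Check: 85 × 9 = 765 ≡ 1 (mod 191)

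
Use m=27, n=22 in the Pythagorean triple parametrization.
(245, 1188, 1213)

Euclid's formula: a = m² - n², b = 2mn, c = m² + n²
m = 27, n = 22
a = 27² - 22² = 729 - 484 = 245
b = 2 × 27 × 22 = 1188
c = 27² + 22² = 729 + 484 = 1213
Verification: 245² + 1188² = 60025 + 1411344 = 1471369 = 1213² ✓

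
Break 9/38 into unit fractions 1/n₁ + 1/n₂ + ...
1/5 + 1/28 + 1/887 + 1/2359420

Greedy algorithm:
9/38: ceiling(38/9) = 5, use 1/5
7/190: ceiling(190/7) = 28, use 1/28
3/2660: ceiling(2660/3) = 887, use 1/887
1/2359420: ceiling(2359420/1) = 2359420, use 1/2359420
Result: 9/38 = 1/5 + 1/28 + 1/887 + 1/2359420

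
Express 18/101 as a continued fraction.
[0; 5, 1, 1, 1, 1, 3]

Euclidean algorithm steps:
18 = 0 × 101 + 18
101 = 5 × 18 + 11
18 = 1 × 11 + 7
11 = 1 × 7 + 4
7 = 1 × 4 + 3
4 = 1 × 3 + 1
3 = 3 × 1 + 0
Continued fraction: [0; 5, 1, 1, 1, 1, 3]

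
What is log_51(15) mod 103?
64

Baby-step giant-step with step n = ⌈√103⌉ = 11.
Baby steps 51^j mod 103 (j:value) for j=0..10: 0:1, 1:51, 2:26, 3:90, 4:58, 5:74, 6:66, 7:70, 8:68, 9:69, 10:17.
Giant-step multiplier: 51^(-11) ≡ 51^(102-11) = 51^91 ≡ 12 (mod 103).
Giant steps γ_i = 15·12^i mod 103: γ_0=15, γ_1=77, γ_2=100, γ_3=67, γ_4=83, γ_5=69 (in table at j=9).
x = i·n + j = 5·11 + 9 = 64.
Check: 51^64 ≡ 15 (mod 103).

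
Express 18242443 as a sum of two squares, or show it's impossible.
Not possible

Factorization: 18242443 = 37 × 79^3
By Fermat: n is sum of two squares iff every prime p ≡ 3 (mod 4) appears to even power.
Prime(s) ≡ 3 (mod 4) with odd exponent: [(79, 3)]
Therefore 18242443 cannot be expressed as a² + b².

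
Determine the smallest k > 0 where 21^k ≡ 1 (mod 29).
28

29 is prime, so ord(21) divides φ(29) = 28.
Divisors of 28: 1, 2, 4, 7, 14, 28.
Repeated squaring: 21^1 ≡ 21, 21^2 ≡ 6, 21^4 ≡ 7, 21^8 ≡ 20, 21^16 ≡ 23 (mod 29).
Test 21^d mod 29 for each divisor d in increasing order:
21^1 ≡ 21
21^2 ≡ 6
21^4 ≡ 7
21^7 = 21^4·21^2·21^1 ≡ 12
21^14 = 21^8·21^4·21^2 ≡ 28
21^28 = 21^16·21^8·21^4 ≡ 1  ← first divisor giving 1
The order is 28.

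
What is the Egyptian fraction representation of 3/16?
1/6 + 1/48

Greedy algorithm:
3/16: ceiling(16/3) = 6, use 1/6
1/48: ceiling(48/1) = 48, use 1/48
Result: 3/16 = 1/6 + 1/48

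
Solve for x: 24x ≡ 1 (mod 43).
9

gcd(24, 43) = 1, so the inverse exists.
Extended Euclidean algorithm on (43, 24):
43 = 1 × 24 + 19  ⟹  19 = (1)·43 + (-1)·24
24 = 1 × 19 + 5  ⟹  5 = (-1)·43 + (2)·24
19 = 3 × 5 + 4  ⟹  4 = (4)·43 + (-7)·24
5 = 1 × 4 + 1  ⟹  1 = (-5)·43 + (9)·24
So (9)·24 ≡ 1 (mod 43), i.e. 24^(-1) ≡ 9 (mod 43).
Check: 24 × 9 = 216 ≡ 1 (mod 43)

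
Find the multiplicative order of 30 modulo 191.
19

191 is prime, so ord(30) divides φ(191) = 190.
Divisors of 190: 1, 2, 5, 10, 19, 38, 95, 190.
Repeated squaring: 30^1 ≡ 30, 30^2 ≡ 136, 30^4 ≡ 160, 30^8 ≡ 6, 30^16 ≡ 36, 30^32 ≡ 150, 30^64 ≡ 153, 30^128 ≡ 107 (mod 191).
Test 30^d mod 191 for each divisor d in increasing order:
30^1 ≡ 30
30^2 ≡ 136
30^5 = 30^4·30^1 ≡ 25
30^10 = 30^8·30^2 ≡ 52
30^19 = 30^16·30^2·30^1 ≡ 1  ← first divisor giving 1
The order is 19.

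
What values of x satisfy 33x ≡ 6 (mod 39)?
x ≡ 12 (mod 13)

gcd(33, 39) = 3, which divides 6, so solutions exist.
Divide through by 3: 11x ≡ 2 (mod 13).
Find 11^(-1) mod 13 by the extended Euclidean algorithm:
13 = 1 × 11 + 2  ⟹  2 = (1)·13 + (-1)·11
11 = 5 × 2 + 1  ⟹  1 = (-5)·13 + (6)·11
So (6)·11 ≡ 1 (mod 13), i.e. 11^(-1) ≡ 6 (mod 13).
x ≡ 6 × 2 = 12 ≡ 12 (mod 13).
Check: 33 × 12 = 396 ≡ 6 (mod 39).
x ≡ 12 (mod 13), giving 3 solutions mod 39.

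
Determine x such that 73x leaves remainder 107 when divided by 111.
x ≡ 41 (mod 111)

gcd(73, 111) = 1, which divides 107, so solutions exist.
Find 73^(-1) mod 111 by the extended Euclidean algorithm:
111 = 1 × 73 + 38  ⟹  38 = (1)·111 + (-1)·73
73 = 1 × 38 + 35  ⟹  35 = (-1)·111 + (2)·73
38 = 1 × 35 + 3  ⟹  3 = (2)·111 + (-3)·73
35 = 11 × 3 + 2  ⟹  2 = (-23)·111 + (35)·73
3 = 1 × 2 + 1  ⟹  1 = (25)·111 + (-38)·73
So (-38)·73 ≡ 1 (mod 111), i.e. 73^(-1) ≡ -38 ≡ 73 (mod 111).
x ≡ 73 × 107 = 7811 ≡ 41 (mod 111).
Check: 73 × 41 = 2993 ≡ 107 (mod 111).
Unique solution: x ≡ 41 (mod 111)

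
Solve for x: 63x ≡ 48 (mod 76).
x ≡ 8 (mod 76)

gcd(63, 76) = 1, which divides 48, so solutions exist.
Find 63^(-1) mod 76 by the extended Euclidean algorithm:
76 = 1 × 63 + 13  ⟹  13 = (1)·76 + (-1)·63
63 = 4 × 13 + 11  ⟹  11 = (-4)·76 + (5)·63
13 = 1 × 11 + 2  ⟹  2 = (5)·76 + (-6)·63
11 = 5 × 2 + 1  ⟹  1 = (-29)·76 + (35)·63
So (35)·63 ≡ 1 (mod 76), i.e. 63^(-1) ≡ 35 (mod 76).
x ≡ 35 × 48 = 1680 ≡ 8 (mod 76).
Check: 63 × 8 = 504 ≡ 48 (mod 76).
Unique solution: x ≡ 8 (mod 76)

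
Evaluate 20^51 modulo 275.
75

Repeated squaring. Binary of 51 = 110011.
20^1 ≡ 20 (mod 275); 20^2 ≡ 125 (mod 275); 20^4 ≡ 225 (mod 275); 20^8 ≡ 25 (mod 275); 20^16 ≡ 75 (mod 275); 20^32 ≡ 125 (mod 275)
20^51 = 20^1 × 20^2 × 20^16 × 20^32 ≡ 75 (mod 275)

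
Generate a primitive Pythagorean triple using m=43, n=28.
(1065, 2408, 2633)

Euclid's formula: a = m² - n², b = 2mn, c = m² + n²
m = 43, n = 28
a = 43² - 28² = 1849 - 784 = 1065
b = 2 × 43 × 28 = 2408
c = 43² + 28² = 1849 + 784 = 2633
Verification: 1065² + 2408² = 1134225 + 5798464 = 6932689 = 2633² ✓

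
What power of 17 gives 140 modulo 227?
93

Baby-step giant-step with step n = ⌈√227⌉ = 16.
Baby steps 17^j mod 227 (j:value) for j=0..15: 0:1, 1:17, 2:62, 3:146, 4:212, 5:199, 6:205, 7:80, 8:225, 9:193, 10:103, 11:162, 12:30, 13:56, 14:44, 15:67.
Giant-step multiplier: 17^(-16) ≡ 17^(226-16) = 17^210 ≡ 57 (mod 227).
Giant steps γ_i = 140·57^i mod 227: γ_0=140, γ_1=35, γ_2=179, γ_3=215, γ_4=224, γ_5=56 (in table at j=13).
x = i·n + j = 5·16 + 13 = 93.
Check: 17^93 ≡ 140 (mod 227).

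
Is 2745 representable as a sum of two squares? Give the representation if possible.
12² + 51² (a=12, b=51)

Factorization: 2745 = 3^2 × 5 × 61
By Fermat: n is sum of two squares iff every prime p ≡ 3 (mod 4) appears to even power.
All primes ≡ 3 (mod 4) appear to even power.
Search a = 0, 1, 2, … for 2745 - a² a perfect square: first hit at a = 12: 2745 - 144 = 2601 = 51².
2745 = 12² + 51² = 144 + 2601 ✓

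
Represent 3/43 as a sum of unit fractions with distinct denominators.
1/15 + 1/323 + 1/208335

Greedy algorithm:
3/43: ceiling(43/3) = 15, use 1/15
2/645: ceiling(645/2) = 323, use 1/323
1/208335: ceiling(208335/1) = 208335, use 1/208335
Result: 3/43 = 1/15 + 1/323 + 1/208335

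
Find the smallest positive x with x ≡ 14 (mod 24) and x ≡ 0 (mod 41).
902

Using Chinese Remainder Theorem:
M = 24 × 41 = 984
M1 = 41, M2 = 24
y1 = 41^(-1) mod 24 = 17
y2 = 24^(-1) mod 41 = 12
x = (14×41×17 + 0×24×12) mod 984 = 902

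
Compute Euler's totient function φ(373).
372

373 = 373
φ(n) = n × ∏(1 - 1/p) for each prime p dividing n
φ(373) = 373 × (1 - 1/373) = 372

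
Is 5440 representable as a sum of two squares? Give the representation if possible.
16² + 72² (a=16, b=72)

Factorization: 5440 = 2^6 × 5 × 17
By Fermat: n is sum of two squares iff every prime p ≡ 3 (mod 4) appears to even power.
All primes ≡ 3 (mod 4) appear to even power.
Search a = 0, 1, 2, … for 5440 - a² a perfect square: first hit at a = 16: 5440 - 256 = 5184 = 72².
5440 = 16² + 72² = 256 + 5184 ✓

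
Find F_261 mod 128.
66

Matrix identity: Q^n = [[F_(n+1), F_n], [F_n, F_(n-1)]] with Q = [[1,1],[1,0]].
n = 261 = 100000101₂. Square-and-multiply, entries mod 128:
Q^1 = [[1,1],[1,0]]
Q^2 = (Q^1)² = [[2,1],[1,1]]
Q^4 = (Q^2)² = [[5,3],[3,2]]
Q^8 = (Q^4)² = [[34,21],[21,13]]
Q^16 = (Q^8)² = [[61,91],[91,98]]
Q^32 = (Q^16)² = [[98,5],[5,93]]
Q^65 = (Q^32)²·Q = [[88,29],[29,59]]
Q^130 = (Q^65)² = [[9,39],[39,98]]
Q^261 = (Q^130)²·Q = [[15,66],[66,77]]
F_261 mod 128 = Q^261[0][1] = 66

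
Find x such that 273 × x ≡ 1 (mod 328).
161

gcd(273, 328) = 1, so the inverse exists.
Extended Euclidean algorithm on (328, 273):
328 = 1 × 273 + 55  ⟹  55 = (1)·328 + (-1)·273
273 = 4 × 55 + 53  ⟹  53 = (-4)·328 + (5)·273
55 = 1 × 53 + 2  ⟹  2 = (5)·328 + (-6)·273
53 = 26 × 2 + 1  ⟹  1 = (-134)·328 + (161)·273
So (161)·273 ≡ 1 (mod 328), i.e. 273^(-1) ≡ 161 (mod 328).
Check: 273 × 161 = 43953 ≡ 1 (mod 328)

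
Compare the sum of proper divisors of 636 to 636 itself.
abundant

Proper divisors of 636: sum = 1 + 2 + 3 + 4 + 6 + 12 + 53 + 106 + 159 + 212 + 318 = 876
Since 876 > 636, 636 is abundant.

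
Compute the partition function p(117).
1327710076

p(n) counts ways to write n as a sum of positive integers (order ignored).
Euler's pentagonal recurrence: p(k) = p(k-1) + p(k-2) - p(k-5) - p(k-7) + p(k-12) + p(k-15) - ... (offsets j(3j∓1)/2, signs ++--, p(0)=1, p(<0)=0).
DP table for k = 0..116: p(0)=1, p(1)=1, p(2)=2, p(3)=3, p(4)=5, p(5)=7, p(6)=11, p(7)=15, p(8)=22, p(9)=30, p(10)=42, p(11)=56, p(12)=77, p(13)=101, p(14)=135, p(15)=176, p(16)=231, p(17)=297, p(18)=385, p(19)=490, p(20)=627, p(21)=792, p(22)=1002, p(23)=1255, p(24)=1575, p(25)=1958, p(26)=2436, p(27)=3010, p(28)=3718, p(29)=4565, p(30)=5604, p(31)=6842, p(32)=8349, p(33)=10143, p(34)=12310, p(35)=14883, p(36)=17977, p(37)=21637, p(38)=26015, p(39)=31185, p(40)=37338, p(41)=44583, p(42)=53174, p(43)=63261, p(44)=75175, p(45)=89134, p(46)=105558, p(47)=124754, p(48)=147273, p(49)=173525, p(50)=204226, p(51)=239943, p(52)=281589, p(53)=329931, p(54)=386155, p(55)=451276, p(56)=526823, p(57)=614154, p(58)=715220, p(59)=831820, p(60)=966467, p(61)=1121505, p(62)=1300156, p(63)=1505499, p(64)=1741630, p(65)=2012558, p(66)=2323520, p(67)=2679689, p(68)=3087735, p(69)=3554345, p(70)=4087968, p(71)=4697205, p(72)=5392783, p(73)=6185689, p(74)=7089500, p(75)=8118264, p(76)=9289091, p(77)=10619863, p(78)=12132164, p(79)=13848650, p(80)=15796476, p(81)=18004327, p(82)=20506255, p(83)=23338469, p(84)=26543660, p(85)=30167357, p(86)=34262962, p(87)=38887673, p(88)=44108109, p(89)=49995925, p(90)=56634173, p(91)=64112359, p(92)=72533807, p(93)=82010177, p(94)=92669720, p(95)=104651419, p(96)=118114304, p(97)=133230930, p(98)=150198136, p(99)=169229875, p(100)=190569292, p(101)=214481126, p(102)=241265379, p(103)=271248950, p(104)=304801365, p(105)=342325709, p(106)=384276336, p(107)=431149389, p(108)=483502844, p(109)=541946240, p(110)=607163746, p(111)=679903203, p(112)=761002156, p(113)=851376628, p(114)=952050665, p(115)=1064144451, p(116)=1188908248.
Final step: p(117) = p(116) + p(115) - p(112) - p(110) + p(105) + p(102) - p(95) - p(91) + p(82) + p(77) - p(66) - p(60) + p(47) + p(40) - p(25) - p(17) + p(0)
= 1188908248 + 1064144451 - 761002156 - 607163746 + 342325709 + 241265379 - 104651419 - 64112359 + 20506255 + 10619863 - 2323520 - 966467 + 124754 + 37338 - 1958 - 297 + 1
= 1327710076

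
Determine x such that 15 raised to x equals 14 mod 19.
17

Baby-step giant-step with step n = ⌈√19⌉ = 5.
Baby steps 15^j mod 19 (j:value) for j=0..4: 0:1, 1:15, 2:16, 3:12, 4:9.
Giant-step multiplier: 15^(-5) ≡ 15^(18-5) = 15^13 ≡ 10 (mod 19).
Giant steps γ_i = 14·10^i mod 19: γ_0=14, γ_1=7, γ_2=13, γ_3=16 (in table at j=2).
x = i·n + j = 3·5 + 2 = 17.
Check: 15^17 ≡ 14 (mod 19).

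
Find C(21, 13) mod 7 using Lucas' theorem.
0

Using Lucas' theorem:
Write n=21 and k=13 in base 7:
n in base 7: [3, 0]
k in base 7: [1, 6]
C(21,13) mod 7 = ∏ C(n_i, k_i) mod 7
Digit binomials (mod 7): C(3,1) = 3; C(0,6) = 0 (k_i > n_i)
Product: 3 × 0 = 0 ≡ 0 (mod 7)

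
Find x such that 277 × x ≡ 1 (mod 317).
103

gcd(277, 317) = 1, so the inverse exists.
Extended Euclidean algorithm on (317, 277):
317 = 1 × 277 + 40  ⟹  40 = (1)·317 + (-1)·277
277 = 6 × 40 + 37  ⟹  37 = (-6)·317 + (7)·277
40 = 1 × 37 + 3  ⟹  3 = (7)·317 + (-8)·277
37 = 12 × 3 + 1  ⟹  1 = (-90)·317 + (103)·277
So (103)·277 ≡ 1 (mod 317), i.e. 277^(-1) ≡ 103 (mod 317).
Check: 277 × 103 = 28531 ≡ 1 (mod 317)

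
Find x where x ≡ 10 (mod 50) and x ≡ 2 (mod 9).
110

Using Chinese Remainder Theorem:
M = 50 × 9 = 450
M1 = 9, M2 = 50
y1 = 9^(-1) mod 50 = 39
y2 = 50^(-1) mod 9 = 2
x = (10×9×39 + 2×50×2) mod 450 = 110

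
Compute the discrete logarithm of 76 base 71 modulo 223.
166

Baby-step giant-step with step n = ⌈√223⌉ = 15.
Baby steps 71^j mod 223 (j:value) for j=0..14: 0:1, 1:71, 2:135, 3:219, 4:162, 5:129, 6:16, 7:21, 8:153, 9:159, 10:139, 11:57, 12:33, 13:113, 14:218.
Giant-step multiplier: 71^(-15) ≡ 71^(222-15) = 71^207 ≡ 174 (mod 223).
Giant steps γ_i = 76·174^i mod 223: γ_0=76, γ_1=67, γ_2=62, γ_3=84, γ_4=121, γ_5=92, γ_6=175, γ_7=122, γ_8=43, γ_9=123, γ_10=217, γ_11=71 (in table at j=1).
x = i·n + j = 11·15 + 1 = 166.
Check: 71^166 ≡ 76 (mod 223).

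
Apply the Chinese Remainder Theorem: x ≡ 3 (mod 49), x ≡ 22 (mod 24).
934

Using Chinese Remainder Theorem:
M = 49 × 24 = 1176
M1 = 24, M2 = 49
y1 = 24^(-1) mod 49 = 47
y2 = 49^(-1) mod 24 = 1
x = (3×24×47 + 22×49×1) mod 1176 = 934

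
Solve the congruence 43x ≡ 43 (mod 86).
x ≡ 1 (mod 2)

gcd(43, 86) = 43, which divides 43, so solutions exist.
Divide through by 43: x ≡ 1 (mod 2).
The coefficient of x is now 1, so x ≡ 1 (mod 2).
Check: 43 × 1 = 43 ≡ 43 (mod 86).
x ≡ 1 (mod 2), giving 43 solutions mod 86.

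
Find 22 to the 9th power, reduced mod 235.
92

Repeated squaring. Binary of 9 = 1001.
22^1 ≡ 22 (mod 235); 22^2 ≡ 14 (mod 235); 22^4 ≡ 196 (mod 235); 22^8 ≡ 111 (mod 235)
22^9 = 22^1 × 22^8 ≡ 92 (mod 235)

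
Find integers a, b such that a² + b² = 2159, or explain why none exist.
Not possible

Factorization: 2159 = 17 × 127
By Fermat: n is sum of two squares iff every prime p ≡ 3 (mod 4) appears to even power.
Prime(s) ≡ 3 (mod 4) with odd exponent: [(127, 1)]
Therefore 2159 cannot be expressed as a² + b².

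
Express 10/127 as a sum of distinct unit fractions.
1/13 + 1/551 + 1/454851 + 1/413778409551

Greedy algorithm:
10/127: ceiling(127/10) = 13, use 1/13
3/1651: ceiling(1651/3) = 551, use 1/551
2/909701: ceiling(909701/2) = 454851, use 1/454851
1/413778409551: ceiling(413778409551/1) = 413778409551, use 1/413778409551
Result: 10/127 = 1/13 + 1/551 + 1/454851 + 1/413778409551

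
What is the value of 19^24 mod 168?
1

Repeated squaring. Binary of 24 = 11000.
19^1 ≡ 19 (mod 168); 19^2 ≡ 25 (mod 168); 19^4 ≡ 121 (mod 168); 19^8 ≡ 25 (mod 168); 19^16 ≡ 121 (mod 168)
19^24 = 19^8 × 19^16 ≡ 1 (mod 168)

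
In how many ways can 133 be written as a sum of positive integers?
7346629512

p(n) counts ways to write n as a sum of positive integers (order ignored).
Euler's pentagonal recurrence: p(k) = p(k-1) + p(k-2) - p(k-5) - p(k-7) + p(k-12) + p(k-15) - ... (offsets j(3j∓1)/2, signs ++--, p(0)=1, p(<0)=0).
DP table for k = 0..132: p(0)=1, p(1)=1, p(2)=2, p(3)=3, p(4)=5, p(5)=7, p(6)=11, p(7)=15, p(8)=22, p(9)=30, p(10)=42, p(11)=56, p(12)=77, p(13)=101, p(14)=135, p(15)=176, p(16)=231, p(17)=297, p(18)=385, p(19)=490, p(20)=627, p(21)=792, p(22)=1002, p(23)=1255, p(24)=1575, p(25)=1958, p(26)=2436, p(27)=3010, p(28)=3718, p(29)=4565, p(30)=5604, p(31)=6842, p(32)=8349, p(33)=10143, p(34)=12310, p(35)=14883, p(36)=17977, p(37)=21637, p(38)=26015, p(39)=31185, p(40)=37338, p(41)=44583, p(42)=53174, p(43)=63261, p(44)=75175, p(45)=89134, p(46)=105558, p(47)=124754, p(48)=147273, p(49)=173525, p(50)=204226, p(51)=239943, p(52)=281589, p(53)=329931, p(54)=386155, p(55)=451276, p(56)=526823, p(57)=614154, p(58)=715220, p(59)=831820, p(60)=966467, p(61)=1121505, p(62)=1300156, p(63)=1505499, p(64)=1741630, p(65)=2012558, p(66)=2323520, p(67)=2679689, p(68)=3087735, p(69)=3554345, p(70)=4087968, p(71)=4697205, p(72)=5392783, p(73)=6185689, p(74)=7089500, p(75)=8118264, p(76)=9289091, p(77)=10619863, p(78)=12132164, p(79)=13848650, p(80)=15796476, p(81)=18004327, p(82)=20506255, p(83)=23338469, p(84)=26543660, p(85)=30167357, p(86)=34262962, p(87)=38887673, p(88)=44108109, p(89)=49995925, p(90)=56634173, p(91)=64112359, p(92)=72533807, p(93)=82010177, p(94)=92669720, p(95)=104651419, p(96)=118114304, p(97)=133230930, p(98)=150198136, p(99)=169229875, p(100)=190569292, p(101)=214481126, p(102)=241265379, p(103)=271248950, p(104)=304801365, p(105)=342325709, p(106)=384276336, p(107)=431149389, p(108)=483502844, p(109)=541946240, p(110)=607163746, p(111)=679903203, p(112)=761002156, p(113)=851376628, p(114)=952050665, p(115)=1064144451, p(116)=1188908248, p(117)=1327710076, p(118)=1482074143, p(119)=1653668665, p(120)=1844349560, p(121)=2056148051, p(122)=2291320912, p(123)=2552338241, p(124)=2841940500, p(125)=3163127352, p(126)=3519222692, p(127)=3913864295, p(128)=4351078600, p(129)=4835271870, p(130)=5371315400, p(131)=5964539504, p(132)=6620830889.
Final step: p(133) = p(132) + p(131) - p(128) - p(126) + p(121) + p(118) - p(111) - p(107) + p(98) + p(93) - p(82) - p(76) + p(63) + p(56) - p(41) - p(33) + p(16) + p(7)
= 6620830889 + 5964539504 - 4351078600 - 3519222692 + 2056148051 + 1482074143 - 679903203 - 431149389 + 150198136 + 82010177 - 20506255 - 9289091 + 1505499 + 526823 - 44583 - 10143 + 231 + 15
= 7346629512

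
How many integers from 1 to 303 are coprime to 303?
200

303 = 3 × 101
φ(n) = n × ∏(1 - 1/p) for each prime p dividing n
φ(303) = 303 × (1 - 1/3) × (1 - 1/101) = 200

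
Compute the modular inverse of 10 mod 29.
3

gcd(10, 29) = 1, so the inverse exists.
Extended Euclidean algorithm on (29, 10):
29 = 2 × 10 + 9  ⟹  9 = (1)·29 + (-2)·10
10 = 1 × 9 + 1  ⟹  1 = (-1)·29 + (3)·10
So (3)·10 ≡ 1 (mod 29), i.e. 10^(-1) ≡ 3 (mod 29).
Check: 10 × 3 = 30 ≡ 1 (mod 29)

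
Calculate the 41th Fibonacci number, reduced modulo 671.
155

Matrix identity: Q^n = [[F_(n+1), F_n], [F_n, F_(n-1)]] with Q = [[1,1],[1,0]].
n = 41 = 101001₂. Square-and-multiply, entries mod 671:
Q^1 = [[1,1],[1,0]]
Q^2 = (Q^1)² = [[2,1],[1,1]]
Q^5 = (Q^2)²·Q = [[8,5],[5,3]]
Q^10 = (Q^5)² = [[89,55],[55,34]]
Q^20 = (Q^10)² = [[210,55],[55,155]]
Q^41 = (Q^20)²·Q = [[100,155],[155,616]]
F_41 mod 671 = Q^41[0][1] = 155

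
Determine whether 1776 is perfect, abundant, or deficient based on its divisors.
abundant

Proper divisors of 1776: sum = 1 + 2 + 3 + 4 + 6 + 8 + 12 + 16 + ... + 296 + 444 + 592 + 888 (19 divisors) = 2936
Since 2936 > 1776, 1776 is abundant.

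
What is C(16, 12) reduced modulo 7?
0

Using Lucas' theorem:
Write n=16 and k=12 in base 7:
n in base 7: [2, 2]
k in base 7: [1, 5]
C(16,12) mod 7 = ∏ C(n_i, k_i) mod 7
Digit binomials (mod 7): C(2,1) = 2; C(2,5) = 0 (k_i > n_i)
Product: 2 × 0 = 0 ≡ 0 (mod 7)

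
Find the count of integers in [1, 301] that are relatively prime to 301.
252

301 = 7 × 43
φ(n) = n × ∏(1 - 1/p) for each prime p dividing n
φ(301) = 301 × (1 - 1/7) × (1 - 1/43) = 252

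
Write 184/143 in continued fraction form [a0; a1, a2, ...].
[1; 3, 2, 20]

Euclidean algorithm steps:
184 = 1 × 143 + 41
143 = 3 × 41 + 20
41 = 2 × 20 + 1
20 = 20 × 1 + 0
Continued fraction: [1; 3, 2, 20]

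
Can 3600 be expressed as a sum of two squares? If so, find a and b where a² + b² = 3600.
0² + 60² (a=0, b=60)

Factorization: 3600 = 2^4 × 3^2 × 5^2
By Fermat: n is sum of two squares iff every prime p ≡ 3 (mod 4) appears to even power.
All primes ≡ 3 (mod 4) appear to even power.
Search a = 0, 1, 2, … for 3600 - a² a perfect square: first hit at a = 0: 3600 - 0 = 3600 = 60².
3600 = 0² + 60² = 0 + 3600 ✓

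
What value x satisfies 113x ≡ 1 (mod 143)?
81

gcd(113, 143) = 1, so the inverse exists.
Extended Euclidean algorithm on (143, 113):
143 = 1 × 113 + 30  ⟹  30 = (1)·143 + (-1)·113
113 = 3 × 30 + 23  ⟹  23 = (-3)·143 + (4)·113
30 = 1 × 23 + 7  ⟹  7 = (4)·143 + (-5)·113
23 = 3 × 7 + 2  ⟹  2 = (-15)·143 + (19)·113
7 = 3 × 2 + 1  ⟹  1 = (49)·143 + (-62)·113
So (-62)·113 ≡ 1 (mod 143), i.e. 113^(-1) ≡ -62 ≡ 81 (mod 143).
Check: 113 × 81 = 9153 ≡ 1 (mod 143)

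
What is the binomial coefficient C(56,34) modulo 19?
17

Using Lucas' theorem:
Write n=56 and k=34 in base 19:
n in base 19: [2, 18]
k in base 19: [1, 15]
C(56,34) mod 19 = ∏ C(n_i, k_i) mod 19
Digit binomials (mod 19): C(2,1) = 2; C(18,15) = 816 ≡ 18
Product: 2 × 18 = 36 ≡ 17 (mod 19)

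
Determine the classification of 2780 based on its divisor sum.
abundant

Proper divisors of 2780: sum = 1 + 2 + 4 + 5 + 10 + 20 + 139 + 278 + 556 + 695 + 1390 = 3100
Since 3100 > 2780, 2780 is abundant.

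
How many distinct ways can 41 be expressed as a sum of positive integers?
44583

p(n) counts ways to write n as a sum of positive integers (order ignored).
Euler's pentagonal recurrence: p(k) = p(k-1) + p(k-2) - p(k-5) - p(k-7) + p(k-12) + p(k-15) - ... (offsets j(3j∓1)/2, signs ++--, p(0)=1, p(<0)=0).
DP table for k = 0..40: p(0)=1, p(1)=1, p(2)=2, p(3)=3, p(4)=5, p(5)=7, p(6)=11, p(7)=15, p(8)=22, p(9)=30, p(10)=42, p(11)=56, p(12)=77, p(13)=101, p(14)=135, p(15)=176, p(16)=231, p(17)=297, p(18)=385, p(19)=490, p(20)=627, p(21)=792, p(22)=1002, p(23)=1255, p(24)=1575, p(25)=1958, p(26)=2436, p(27)=3010, p(28)=3718, p(29)=4565, p(30)=5604, p(31)=6842, p(32)=8349, p(33)=10143, p(34)=12310, p(35)=14883, p(36)=17977, p(37)=21637, p(38)=26015, p(39)=31185, p(40)=37338.
Final step: p(41) = p(40) + p(39) - p(36) - p(34) + p(29) + p(26) - p(19) - p(15) + p(6) + p(1)
= 37338 + 31185 - 17977 - 12310 + 4565 + 2436 - 490 - 176 + 11 + 1
= 44583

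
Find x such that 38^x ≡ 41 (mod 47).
9

Baby-step giant-step with step n = ⌈√47⌉ = 7.
Baby steps 38^j mod 47 (j:value) for j=0..6: 0:1, 1:38, 2:34, 3:23, 4:28, 5:30, 6:12.
Giant-step multiplier: 38^(-7) ≡ 38^(46-7) = 38^39 ≡ 10 (mod 47).
Giant steps γ_i = 41·10^i mod 47: γ_0=41, γ_1=34 (in table at j=2).
x = i·n + j = 1·7 + 2 = 9.
Check: 38^9 ≡ 41 (mod 47).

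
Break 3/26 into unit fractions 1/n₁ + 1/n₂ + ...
1/9 + 1/234

Greedy algorithm:
3/26: ceiling(26/3) = 9, use 1/9
1/234: ceiling(234/1) = 234, use 1/234
Result: 3/26 = 1/9 + 1/234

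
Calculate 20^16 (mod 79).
49

Repeated squaring. Binary of 16 = 10000.
20^1 ≡ 20 (mod 79); 20^2 ≡ 5 (mod 79); 20^4 ≡ 25 (mod 79); 20^8 ≡ 72 (mod 79); 20^16 ≡ 49 (mod 79)
20^16 = 20^16 ≡ 49 (mod 79)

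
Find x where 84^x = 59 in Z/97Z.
43

Baby-step giant-step with step n = ⌈√97⌉ = 10.
Baby steps 84^j mod 97 (j:value) for j=0..9: 0:1, 1:84, 2:72, 3:34, 4:43, 5:23, 6:89, 7:7, 8:6, 9:19.
Giant-step multiplier: 84^(-10) ≡ 84^(96-10) = 84^86 ≡ 86 (mod 97).
Giant steps γ_i = 59·86^i mod 97: γ_0=59, γ_1=30, γ_2=58, γ_3=41, γ_4=34 (in table at j=3).
x = i·n + j = 4·10 + 3 = 43.
Check: 84^43 ≡ 59 (mod 97).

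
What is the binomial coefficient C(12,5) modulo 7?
1

Using Lucas' theorem:
Write n=12 and k=5 in base 7:
n in base 7: [1, 5]
k in base 7: [0, 5]
C(12,5) mod 7 = ∏ C(n_i, k_i) mod 7
Digit binomials (mod 7): C(1,0) = 1; C(5,5) = 1
Product: 1 × 1 = 1 ≡ 1 (mod 7)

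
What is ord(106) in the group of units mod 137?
136

137 is prime, so ord(106) divides φ(137) = 136.
Divisors of 136: 1, 2, 4, 8, 17, 34, 68, 136.
Repeated squaring: 106^1 ≡ 106, 106^2 ≡ 2, 106^4 ≡ 4, 106^8 ≡ 16, 106^16 ≡ 119, 106^32 ≡ 50, 106^64 ≡ 34, 106^128 ≡ 60 (mod 137).
Test 106^d mod 137 for each divisor d in increasing order:
106^1 ≡ 106
106^2 ≡ 2
106^4 ≡ 4
106^8 ≡ 16
106^17 = 106^16·106^1 ≡ 10
106^34 = 106^32·106^2 ≡ 100
106^68 = 106^64·106^4 ≡ 136
106^136 = 106^128·106^8 ≡ 1  ← first divisor giving 1
The order is 136.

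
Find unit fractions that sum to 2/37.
1/19 + 1/703

Greedy algorithm:
2/37: ceiling(37/2) = 19, use 1/19
1/703: ceiling(703/1) = 703, use 1/703
Result: 2/37 = 1/19 + 1/703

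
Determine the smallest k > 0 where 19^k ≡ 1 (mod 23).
22

23 is prime, so ord(19) divides φ(23) = 22.
Divisors of 22: 1, 2, 11, 22.
Repeated squaring: 19^1 ≡ 19, 19^2 ≡ 16, 19^4 ≡ 3, 19^8 ≡ 9, 19^16 ≡ 12 (mod 23).
Test 19^d mod 23 for each divisor d in increasing order:
19^1 ≡ 19
19^2 ≡ 16
19^11 = 19^8·19^2·19^1 ≡ 22
19^22 = 19^16·19^4·19^2 ≡ 1  ← first divisor giving 1
The order is 22.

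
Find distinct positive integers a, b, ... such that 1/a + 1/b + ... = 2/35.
1/18 + 1/630

Greedy algorithm:
2/35: ceiling(35/2) = 18, use 1/18
1/630: ceiling(630/1) = 630, use 1/630
Result: 2/35 = 1/18 + 1/630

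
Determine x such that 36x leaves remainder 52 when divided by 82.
x ≡ 6 (mod 41)

gcd(36, 82) = 2, which divides 52, so solutions exist.
Divide through by 2: 18x ≡ 26 (mod 41).
Find 18^(-1) mod 41 by the extended Euclidean algorithm:
41 = 2 × 18 + 5  ⟹  5 = (1)·41 + (-2)·18
18 = 3 × 5 + 3  ⟹  3 = (-3)·41 + (7)·18
5 = 1 × 3 + 2  ⟹  2 = (4)·41 + (-9)·18
3 = 1 × 2 + 1  ⟹  1 = (-7)·41 + (16)·18
So (16)·18 ≡ 1 (mod 41), i.e. 18^(-1) ≡ 16 (mod 41).
x ≡ 16 × 26 = 416 ≡ 6 (mod 41).
Check: 36 × 6 = 216 ≡ 52 (mod 82).
x ≡ 6 (mod 41), giving 2 solutions mod 82.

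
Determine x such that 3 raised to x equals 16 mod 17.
8

Baby-step giant-step with step n = ⌈√17⌉ = 5.
Baby steps 3^j mod 17 (j:value) for j=0..4: 0:1, 1:3, 2:9, 3:10, 4:13.
Giant-step multiplier: 3^(-5) ≡ 3^(16-5) = 3^11 ≡ 7 (mod 17).
Giant steps γ_i = 16·7^i mod 17: γ_0=16, γ_1=10 (in table at j=3).
x = i·n + j = 1·5 + 3 = 8.
Check: 3^8 ≡ 16 (mod 17).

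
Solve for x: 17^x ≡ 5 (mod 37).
29

Baby-step giant-step with step n = ⌈√37⌉ = 7.
Baby steps 17^j mod 37 (j:value) for j=0..6: 0:1, 1:17, 2:30, 3:29, 4:12, 5:19, 6:27.
Giant-step multiplier: 17^(-7) ≡ 17^(36-7) = 17^29 ≡ 5 (mod 37).
Giant steps γ_i = 5·5^i mod 37: γ_0=5, γ_1=25, γ_2=14, γ_3=33, γ_4=17 (in table at j=1).
x = i·n + j = 4·7 + 1 = 29.
Check: 17^29 ≡ 5 (mod 37).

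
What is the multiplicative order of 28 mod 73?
72

73 is prime, so ord(28) divides φ(73) = 72.
Divisors of 72: 1, 2, 3, 4, 6, 8, 9, 12, 18, 24, 36, 72.
Repeated squaring: 28^1 ≡ 28, 28^2 ≡ 54, 28^4 ≡ 69, 28^8 ≡ 16, 28^16 ≡ 37, 28^32 ≡ 55, 28^64 ≡ 32 (mod 73).
Test 28^d mod 73 for each divisor d in increasing order:
28^1 ≡ 28
28^2 ≡ 54
28^3 = 28^2·28^1 ≡ 52
28^4 ≡ 69
28^6 = 28^4·28^2 ≡ 3
28^8 ≡ 16
28^9 = 28^8·28^1 ≡ 10
28^12 = 28^8·28^4 ≡ 9
28^18 = 28^16·28^2 ≡ 27
28^24 = 28^16·28^8 ≡ 8
28^36 = 28^32·28^4 ≡ 72
28^72 = 28^64·28^8 ≡ 1  ← first divisor giving 1
The order is 72.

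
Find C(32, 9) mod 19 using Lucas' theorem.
12

Using Lucas' theorem:
Write n=32 and k=9 in base 19:
n in base 19: [1, 13]
k in base 19: [0, 9]
C(32,9) mod 19 = ∏ C(n_i, k_i) mod 19
Digit binomials (mod 19): C(1,0) = 1; C(13,9) = 715 ≡ 12
Product: 1 × 12 = 12 ≡ 12 (mod 19)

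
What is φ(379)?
378

379 = 379
φ(n) = n × ∏(1 - 1/p) for each prime p dividing n
φ(379) = 379 × (1 - 1/379) = 378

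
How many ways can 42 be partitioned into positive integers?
53174

p(n) counts ways to write n as a sum of positive integers (order ignored).
Euler's pentagonal recurrence: p(k) = p(k-1) + p(k-2) - p(k-5) - p(k-7) + p(k-12) + p(k-15) - ... (offsets j(3j∓1)/2, signs ++--, p(0)=1, p(<0)=0).
DP table for k = 0..41: p(0)=1, p(1)=1, p(2)=2, p(3)=3, p(4)=5, p(5)=7, p(6)=11, p(7)=15, p(8)=22, p(9)=30, p(10)=42, p(11)=56, p(12)=77, p(13)=101, p(14)=135, p(15)=176, p(16)=231, p(17)=297, p(18)=385, p(19)=490, p(20)=627, p(21)=792, p(22)=1002, p(23)=1255, p(24)=1575, p(25)=1958, p(26)=2436, p(27)=3010, p(28)=3718, p(29)=4565, p(30)=5604, p(31)=6842, p(32)=8349, p(33)=10143, p(34)=12310, p(35)=14883, p(36)=17977, p(37)=21637, p(38)=26015, p(39)=31185, p(40)=37338, p(41)=44583.
Final step: p(42) = p(41) + p(40) - p(37) - p(35) + p(30) + p(27) - p(20) - p(16) + p(7) + p(2)
= 44583 + 37338 - 21637 - 14883 + 5604 + 3010 - 627 - 231 + 15 + 2
= 53174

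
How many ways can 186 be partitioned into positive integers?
1171432692373

p(n) counts ways to write n as a sum of positive integers (order ignored).
Euler's pentagonal recurrence: p(k) = p(k-1) + p(k-2) - p(k-5) - p(k-7) + p(k-12) + p(k-15) - ... (offsets j(3j∓1)/2, signs ++--, p(0)=1, p(<0)=0).
DP table for k = 0..185: p(0)=1, p(1)=1, p(2)=2, p(3)=3, p(4)=5, p(5)=7, p(6)=11, p(7)=15, p(8)=22, p(9)=30, p(10)=42, p(11)=56, p(12)=77, p(13)=101, p(14)=135, p(15)=176, p(16)=231, p(17)=297, p(18)=385, p(19)=490, p(20)=627, p(21)=792, p(22)=1002, p(23)=1255, p(24)=1575, p(25)=1958, p(26)=2436, p(27)=3010, p(28)=3718, p(29)=4565, p(30)=5604, p(31)=6842, p(32)=8349, p(33)=10143, p(34)=12310, p(35)=14883, p(36)=17977, p(37)=21637, p(38)=26015, p(39)=31185, p(40)=37338, p(41)=44583, p(42)=53174, p(43)=63261, p(44)=75175, p(45)=89134, p(46)=105558, p(47)=124754, p(48)=147273, p(49)=173525, p(50)=204226, p(51)=239943, p(52)=281589, p(53)=329931, p(54)=386155, p(55)=451276, p(56)=526823, p(57)=614154, p(58)=715220, p(59)=831820, p(60)=966467, p(61)=1121505, p(62)=1300156, p(63)=1505499, p(64)=1741630, p(65)=2012558, p(66)=2323520, p(67)=2679689, p(68)=3087735, p(69)=3554345, p(70)=4087968, p(71)=4697205, p(72)=5392783, p(73)=6185689, p(74)=7089500, p(75)=8118264, p(76)=9289091, p(77)=10619863, p(78)=12132164, p(79)=13848650, p(80)=15796476, p(81)=18004327, p(82)=20506255, p(83)=23338469, p(84)=26543660, p(85)=30167357, p(86)=34262962, p(87)=38887673, p(88)=44108109, p(89)=49995925, p(90)=56634173, p(91)=64112359, p(92)=72533807, p(93)=82010177, p(94)=92669720, p(95)=104651419, p(96)=118114304, p(97)=133230930, p(98)=150198136, p(99)=169229875, p(100)=190569292, p(101)=214481126, p(102)=241265379, p(103)=271248950, p(104)=304801365, p(105)=342325709, p(106)=384276336, p(107)=431149389, p(108)=483502844, p(109)=541946240, p(110)=607163746, p(111)=679903203, p(112)=761002156, p(113)=851376628, p(114)=952050665, p(115)=1064144451, p(116)=1188908248, p(117)=1327710076, p(118)=1482074143, p(119)=1653668665, p(120)=1844349560, p(121)=2056148051, p(122)=2291320912, p(123)=2552338241, p(124)=2841940500, p(125)=3163127352, p(126)=3519222692, p(127)=3913864295, p(128)=4351078600, p(129)=4835271870, p(130)=5371315400, p(131)=5964539504, p(132)=6620830889, p(133)=7346629512, p(134)=8149040695, p(135)=9035836076, p(136)=10015581680, p(137)=11097645016, p(138)=12292341831, p(139)=13610949895, p(140)=15065878135, p(141)=16670689208, p(142)=18440293320, p(143)=20390982757, p(144)=22540654445, p(145)=24908858009, p(146)=27517052599, p(147)=30388671978, p(148)=33549419497, p(149)=37027355200, p(150)=40853235313, p(151)=45060624582, p(152)=49686288421, p(153)=54770336324, p(154)=60356673280, p(155)=66493182097, p(156)=73232243759, p(157)=80630964769, p(158)=88751778802, p(159)=97662728555, p(160)=107438159466, p(161)=118159068427, p(162)=129913904637, p(163)=142798995930, p(164)=156919475295, p(165)=172389800255, p(166)=189334822579, p(167)=207890420102, p(168)=228204732751, p(169)=250438925115, p(170)=274768617130, p(171)=301384802048, p(172)=330495499613, p(173)=362326859895, p(174)=397125074750, p(175)=435157697830, p(176)=476715857290, p(177)=522115831195, p(178)=571701605655, p(179)=625846753120, p(180)=684957390936, p(181)=749474411781, p(182)=819876908323, p(183)=896684817527, p(184)=980462880430, p(185)=1071823774337.
Final step: p(186) = p(185) + p(184) - p(181) - p(179) + p(174) + p(171) - p(164) - p(160) + p(151) + p(146) - p(135) - p(129) + p(116) + p(109) - p(94) - p(86) + p(69) + p(60) - p(41) - p(31) + p(10)
= 1071823774337 + 980462880430 - 749474411781 - 625846753120 + 397125074750 + 301384802048 - 156919475295 - 107438159466 + 45060624582 + 27517052599 - 9035836076 - 4835271870 + 1188908248 + 541946240 - 92669720 - 34262962 + 3554345 + 966467 - 44583 - 6842 + 42
= 1171432692373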